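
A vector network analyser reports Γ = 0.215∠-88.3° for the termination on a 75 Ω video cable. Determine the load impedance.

Z_L = Z_0·(1 + Γ)/(1 − Γ) = 75·(1.01 − j0.215)/(0.994 + j0.215)

Z_L ≈ 69.2 − j31.2 Ω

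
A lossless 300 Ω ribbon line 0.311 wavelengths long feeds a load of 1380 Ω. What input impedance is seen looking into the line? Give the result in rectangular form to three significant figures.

Z_in ≈ 75.2 + j114 Ω

βl = 2π × 0.311 = 112°
tan(βl) = tan(112°) = -2.48
Z_in = Z_0·(Z_L + jZ_0·tanβl)/(Z_0 + jZ_L·tanβl)
     = 300·(1380 − j744)/(300 − j3420)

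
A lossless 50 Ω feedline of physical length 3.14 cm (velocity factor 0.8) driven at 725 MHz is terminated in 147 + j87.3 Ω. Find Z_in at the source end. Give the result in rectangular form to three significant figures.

λ = v/f = 0.8·c / 725 MHz = 0.331 m
βl = 2π·l/λ = 2π × 0.0949 = 34.1°
tan(βl) = tan(34.1°) = 0.678
Z_in = Z_0·(Z_L + jZ_0·tanβl)/(Z_0 + jZ_L·tanβl)
     = 50·(147 + j121)/(-9.21 + j99.7)

Z_in ≈ 53.5 − j78.7 Ω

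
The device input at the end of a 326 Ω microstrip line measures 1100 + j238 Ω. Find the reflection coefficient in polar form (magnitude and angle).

Γ = (Z_L − Z_0)/(Z_L + Z_0) = (774 + j238)/(1426 + j238)
|Γ| = 810/1450 = 0.56

Γ ≈ 0.56 ∠ 7.62°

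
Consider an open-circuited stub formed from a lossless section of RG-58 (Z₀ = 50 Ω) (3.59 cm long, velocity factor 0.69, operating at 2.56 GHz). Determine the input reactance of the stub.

λ = v/f = 0.69·c / 2.56 GHz = 0.0809 m
βl = 2π·l/λ = 2π × 0.444 = 160°
tan(βl) = -0.367
For an open-circuited stub, Z_in = −jZ_0·cot(βl) = −jZ_0/tan(βl)

X_in ≈ 136 Ω (inductive)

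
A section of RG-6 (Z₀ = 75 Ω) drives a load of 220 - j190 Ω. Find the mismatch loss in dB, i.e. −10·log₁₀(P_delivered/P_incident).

Γ = (145 − j190)/(295 − j190), |Γ| = 0.681
|Γ|² = 0.464, so P_del/P_inc = 1 − |Γ|² = 0.536
ML = −10·log₁₀(1 − |Γ|²)

mismatch loss ≈ 2.71 dB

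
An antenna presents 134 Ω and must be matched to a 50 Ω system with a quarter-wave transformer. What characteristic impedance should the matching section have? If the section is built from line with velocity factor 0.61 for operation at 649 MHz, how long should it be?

Z_qwt ≈ 81.9 Ω; length ≈ 7.05 cm

Z_qwt = √(Z_0·R_L) = √(50 × 134) = √6700
λ = 0.61·c/f = 0.282 m, so l = λ/4 = 0.0705 m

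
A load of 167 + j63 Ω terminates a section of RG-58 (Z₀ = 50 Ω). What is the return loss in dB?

Γ = (117 + j63)/(217 + j63), |Γ| = 0.588
RL = −20·log₁₀|Γ| = −20·log₁₀(0.588)

RL ≈ 4.61 dB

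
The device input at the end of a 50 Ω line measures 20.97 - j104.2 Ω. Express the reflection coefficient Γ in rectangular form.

Γ = (Z_L − Z_0)/(Z_L + Z_0) = (-29.03 − j104.2)/(70.97 − j104.2)

Γ ≈ 0.553 − j0.656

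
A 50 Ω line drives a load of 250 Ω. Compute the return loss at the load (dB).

RL ≈ 3.52 dB

Γ = (250 − 50)/(250 + 50) = 0.667
RL = −20·log₁₀|Γ| = −20·log₁₀(0.667)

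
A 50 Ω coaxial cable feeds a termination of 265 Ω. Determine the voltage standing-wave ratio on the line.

VSWR ≈ 5.3

For a purely resistive load, VSWR = R_L/Z_0 or Z_0/R_L (whichever > 1) = 265/50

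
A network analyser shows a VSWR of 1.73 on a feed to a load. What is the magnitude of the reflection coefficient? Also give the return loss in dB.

|Γ| = (S − 1)/(S + 1) = (1.73 − 1)/(1.73 + 1) = 0.73/2.73
RL = −20·log₁₀|Γ| = −20·log₁₀(0.267)

|Γ| ≈ 0.267; return loss ≈ 11.5 dB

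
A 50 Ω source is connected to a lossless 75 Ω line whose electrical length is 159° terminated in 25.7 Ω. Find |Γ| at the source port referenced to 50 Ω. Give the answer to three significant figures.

|Γ| ≈ 0.394

tan(βl) = -0.384
Z_in = Z_0·(Z_L + jZ_0·tanβl)/(Z_0 + jZ_L·tanβl) = 29 − j25 Ω
Γ_s = (Z_in − Z_s)/(Z_in + Z_s) = (-21 − j25)/(79 − j25), |Γ_s| = 0.394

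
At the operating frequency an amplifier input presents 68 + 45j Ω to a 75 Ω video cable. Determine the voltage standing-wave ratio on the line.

VSWR ≈ 1.87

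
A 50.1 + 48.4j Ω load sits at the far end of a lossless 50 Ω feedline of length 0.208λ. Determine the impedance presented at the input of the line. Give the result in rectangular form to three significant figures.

Z_in ≈ 36.1 − j38.6 Ω

βl = 2π × 0.208 = 74.9°
tan(βl) = tan(74.9°) = 3.7
Z_in = Z_0·(Z_L + jZ_0·tanβl)/(Z_0 + jZ_L·tanβl)
     = 50·(50.1 + j233)/(-129 + j185)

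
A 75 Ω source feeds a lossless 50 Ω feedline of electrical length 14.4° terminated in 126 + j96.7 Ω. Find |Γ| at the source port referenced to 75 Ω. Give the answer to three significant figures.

tan(βl) = 0.257
Z_in = Z_0·(Z_L + jZ_0·tanβl)/(Z_0 + jZ_L·tanβl) = 200 − j39.3 Ω
Γ_s = (Z_in − Z_s)/(Z_in + Z_s) = (125 − j39.3)/(275 − j39.3), |Γ_s| = 0.471

|Γ| ≈ 0.471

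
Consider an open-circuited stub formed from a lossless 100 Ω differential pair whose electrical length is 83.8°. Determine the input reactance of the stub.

tan(βl) = 9.21
For an open-circuited stub, Z_in = −jZ_0·cot(βl) = −jZ_0/tan(βl)

X_in ≈ -10.9 Ω (capacitive)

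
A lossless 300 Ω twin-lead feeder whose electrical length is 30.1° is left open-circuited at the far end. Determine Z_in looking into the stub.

tan(βl) = 0.58
For an open-circuited stub, Z_in = −jZ_0·cot(βl) = −jZ_0/tan(βl)

Z_in ≈ −j518 Ω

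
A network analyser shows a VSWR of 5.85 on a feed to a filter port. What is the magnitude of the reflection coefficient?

|Γ| ≈ 0.708

|Γ| = (S − 1)/(S + 1) = (5.85 − 1)/(5.85 + 1) = 4.85/6.85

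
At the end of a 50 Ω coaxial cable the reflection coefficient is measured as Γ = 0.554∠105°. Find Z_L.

Z_L = Z_0·(1 + Γ)/(1 − Γ) = 50·(0.857 + j0.535)/(1.14 − j0.535)

Z_L ≈ 21.7 + j33.6 Ω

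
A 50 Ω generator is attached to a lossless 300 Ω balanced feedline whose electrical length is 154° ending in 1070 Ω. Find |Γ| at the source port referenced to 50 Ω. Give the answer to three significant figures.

tan(βl) = -0.488
Z_in = Z_0·(Z_L + jZ_0·tanβl)/(Z_0 + jZ_L·tanβl) = 329 + j426 Ω
Γ_s = (Z_in − Z_s)/(Z_in + Z_s) = (279 + j426)/(379 + j426), |Γ_s| = 0.893

|Γ| ≈ 0.893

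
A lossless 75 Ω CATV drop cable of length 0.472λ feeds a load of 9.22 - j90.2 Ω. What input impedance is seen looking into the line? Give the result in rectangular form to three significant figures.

βl = 2π × 0.472 = 170°
tan(βl) = tan(170°) = -0.178
Z_in = Z_0·(Z_L + jZ_0·tanβl)/(Z_0 + jZ_L·tanβl)
     = 75·(9.22 − j104)/(59 − j1.64)

Z_in ≈ 15.4 − j131 Ω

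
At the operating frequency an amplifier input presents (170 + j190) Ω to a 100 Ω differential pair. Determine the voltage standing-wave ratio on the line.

VSWR ≈ 4.17

Γ = (Z_L − Z_0)/(Z_L + Z_0) = (70 + j190)/(270 + j190)
|Γ| = 202/330 = 0.613
VSWR = (1 + |Γ|)/(1 − |Γ|) = 1.61/0.387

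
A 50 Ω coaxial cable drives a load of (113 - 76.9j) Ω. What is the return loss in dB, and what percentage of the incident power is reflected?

RL ≈ 5.17 dB; 30.4% of incident power reflected

Γ = (63 − j76.9)/(163 − j76.9), |Γ| = 0.552
RL = −20·log₁₀(0.552) = 5.17 dB
P_refl/P_inc = |Γ|² = 0.304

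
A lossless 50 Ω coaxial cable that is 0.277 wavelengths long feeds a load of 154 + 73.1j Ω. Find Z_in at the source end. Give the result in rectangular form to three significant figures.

Z_in ≈ 13 + j1.65 Ω

βl = 2π × 0.277 = 99.7°
tan(βl) = tan(99.7°) = -5.84
Z_in = Z_0·(Z_L + jZ_0·tanβl)/(Z_0 + jZ_L·tanβl)
     = 50·(154 − j219)/(477 − j899)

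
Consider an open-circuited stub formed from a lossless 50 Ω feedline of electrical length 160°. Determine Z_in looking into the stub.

Z_in ≈ +j137 Ω

tan(βl) = -0.364
For an open-circuited stub, Z_in = −jZ_0·cot(βl) = −jZ_0/tan(βl)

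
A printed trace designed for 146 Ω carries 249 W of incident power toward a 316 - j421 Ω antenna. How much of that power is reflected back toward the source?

|Γ| = |(170 − j421)/(462 − j421)| = 0.726
|Γ|² = 0.528
P_refl = |Γ|²·P_inc = 131 W, P_del = (1 − |Γ|²)·P_inc = 118 W

P_reflected ≈ 131 W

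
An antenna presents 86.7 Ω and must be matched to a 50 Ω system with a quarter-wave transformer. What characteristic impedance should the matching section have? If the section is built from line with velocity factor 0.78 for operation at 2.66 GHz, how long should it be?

Z_qwt ≈ 65.8 Ω; length ≈ 2.2 cm

Z_qwt = √(Z_0·R_L) = √(50 × 86.7) = √4335
λ = 0.78·c/f = 0.088 m, so l = λ/4 = 0.022 m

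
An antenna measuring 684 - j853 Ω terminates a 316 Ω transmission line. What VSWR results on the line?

VSWR ≈ 5.82

Γ = (Z_L − Z_0)/(Z_L + Z_0) = (368 − j853)/(1000 − j853)
|Γ| = 929/1310 = 0.707
VSWR = (1 + |Γ|)/(1 − |Γ|) = 1.71/0.293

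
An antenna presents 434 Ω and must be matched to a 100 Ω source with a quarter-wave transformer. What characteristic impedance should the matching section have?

Z_qwt ≈ 208 Ω

Z_qwt = √(Z_0·R_L) = √(100 × 434) = √43400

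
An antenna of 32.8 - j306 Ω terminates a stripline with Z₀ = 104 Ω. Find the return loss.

RL ≈ 0.562 dB

Γ = (-71.2 − j306)/(136.8 − j306), |Γ| = 0.937
RL = −20·log₁₀|Γ| = −20·log₁₀(0.937)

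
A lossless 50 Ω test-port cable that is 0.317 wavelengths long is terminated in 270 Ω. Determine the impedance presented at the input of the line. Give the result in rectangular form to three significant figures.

βl = 2π × 0.317 = 114°
tan(βl) = tan(114°) = -2.23
Z_in = Z_0·(Z_L + jZ_0·tanβl)/(Z_0 + jZ_L·tanβl)
     = 50·(270 − j112)/(50 − j603)

Z_in ≈ 11 + j21.5 Ω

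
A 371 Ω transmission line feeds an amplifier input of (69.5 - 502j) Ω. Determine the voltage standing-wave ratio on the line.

VSWR ≈ 15.2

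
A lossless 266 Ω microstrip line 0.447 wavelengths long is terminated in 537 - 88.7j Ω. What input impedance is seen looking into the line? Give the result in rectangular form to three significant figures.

βl = 2π × 0.447 = 161°
tan(βl) = tan(161°) = -0.346
Z_in = Z_0·(Z_L + jZ_0·tanβl)/(Z_0 + jZ_L·tanβl)
     = 266·(537 − j181)/(235 − j186)

Z_in ≈ 473 + j169 Ω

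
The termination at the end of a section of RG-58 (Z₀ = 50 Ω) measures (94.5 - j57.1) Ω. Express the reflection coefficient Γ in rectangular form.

Γ = (Z_L − Z_0)/(Z_L + Z_0) = (44.5 − j57.1)/(144.5 − j57.1)

Γ ≈ 0.401 − j0.237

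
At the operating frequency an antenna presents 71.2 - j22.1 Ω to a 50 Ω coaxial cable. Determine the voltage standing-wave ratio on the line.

Γ = (Z_L − Z_0)/(Z_L + Z_0) = (21.2 − j22.1)/(121.2 − j22.1)
|Γ| = 30.6/123 = 0.249
VSWR = (1 + |Γ|)/(1 − |Γ|) = 1.25/0.751

VSWR ≈ 1.66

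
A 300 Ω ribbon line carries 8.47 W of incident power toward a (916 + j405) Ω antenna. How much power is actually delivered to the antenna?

|Γ| = |(616 + j405)/(1216 + j405)| = 0.575
|Γ|² = 0.331
P_refl = |Γ|²·P_inc = 2.8 W, P_del = (1 − |Γ|²)·P_inc = 5.67 W

P_delivered ≈ 5.67 W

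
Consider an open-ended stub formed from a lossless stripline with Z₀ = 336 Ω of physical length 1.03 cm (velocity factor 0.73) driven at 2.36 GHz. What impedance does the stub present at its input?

Z_in ≈ −j401 Ω

λ = v/f = 0.73·c / 2.36 GHz = 0.0928 m
βl = 2π·l/λ = 2π × 0.111 = 40°
tan(βl) = 0.838
For an open-ended stub, Z_in = −jZ_0·cot(βl) = −jZ_0/tan(βl)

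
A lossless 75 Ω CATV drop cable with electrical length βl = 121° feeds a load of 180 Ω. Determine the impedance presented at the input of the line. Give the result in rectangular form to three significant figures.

Z_in ≈ 40 + j35 Ω

tan(βl) = tan(121°) = -1.66
Z_in = Z_0·(Z_L + jZ_0·tanβl)/(Z_0 + jZ_L·tanβl)
     = 75·(180 − j125)/(75 − j300)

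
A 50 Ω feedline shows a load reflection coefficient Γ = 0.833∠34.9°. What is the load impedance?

Z_L = Z_0·(1 + Γ)/(1 − Γ) = 50·(1.68 + j0.477)/(0.317 − j0.477)

Z_L ≈ 46.7 + j146 Ω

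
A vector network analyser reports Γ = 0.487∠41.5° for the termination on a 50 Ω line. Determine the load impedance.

Z_L = Z_0·(1 + Γ)/(1 − Γ) = 50·(1.36 + j0.323)/(0.635 − j0.323)

Z_L ≈ 75.1 + j63.6 Ω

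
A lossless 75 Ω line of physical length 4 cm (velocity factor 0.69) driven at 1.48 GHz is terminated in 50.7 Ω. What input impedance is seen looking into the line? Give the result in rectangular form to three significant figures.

λ = v/f = 0.69·c / 1.48 GHz = 0.14 m
βl = 2π·l/λ = 2π × 0.286 = 103°
tan(βl) = tan(103°) = -4.35
Z_in = Z_0·(Z_L + jZ_0·tanβl)/(Z_0 + jZ_L·tanβl)
     = 75·(50.7 − j326)/(75 − j220)

Z_in ≈ 105 − j18.4 Ω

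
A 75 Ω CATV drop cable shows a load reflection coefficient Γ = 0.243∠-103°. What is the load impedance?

Z_L = Z_0·(1 + Γ)/(1 − Γ) = 75·(0.945 − j0.237)/(1.05 + j0.237)

Z_L ≈ 60.4 − j30.4 Ω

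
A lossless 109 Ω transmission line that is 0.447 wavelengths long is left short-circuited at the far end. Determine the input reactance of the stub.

X_in ≈ -37.7 Ω (capacitive)

βl = 2π × 0.447 = 161°
tan(βl) = -0.346
For a short-circuited stub, Z_in = jZ_0·tan(βl)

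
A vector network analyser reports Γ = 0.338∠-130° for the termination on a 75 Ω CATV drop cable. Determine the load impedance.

Z_L = Z_0·(1 + Γ)/(1 − Γ) = 75·(0.783 − j0.259)/(1.22 + j0.259)

Z_L ≈ 42.9 − j25.1 Ω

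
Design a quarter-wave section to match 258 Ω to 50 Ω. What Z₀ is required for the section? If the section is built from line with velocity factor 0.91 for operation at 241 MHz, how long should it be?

Z_qwt ≈ 114 Ω; length ≈ 28.3 cm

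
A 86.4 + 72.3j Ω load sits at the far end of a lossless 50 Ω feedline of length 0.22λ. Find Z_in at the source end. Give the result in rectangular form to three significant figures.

βl = 2π × 0.22 = 79.2°
tan(βl) = tan(79.2°) = 5.24
Z_in = Z_0·(Z_L + jZ_0·tanβl)/(Z_0 + jZ_L·tanβl)
     = 50·(86.4 + j334)/(-329 + j453)

Z_in ≈ 19.6 − j23.8 Ω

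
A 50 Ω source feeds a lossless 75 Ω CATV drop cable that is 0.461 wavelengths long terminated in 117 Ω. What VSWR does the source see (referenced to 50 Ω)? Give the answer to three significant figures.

βl = 2π × 0.461 = 166°
tan(βl) = -0.25
Z_in = Z_0·(Z_L + jZ_0·tanβl)/(Z_0 + jZ_L·tanβl) = 108 + j23.3 Ω
Γ_s = (Z_in − Z_s)/(Z_in + Z_s) = (57.9 + j23.3)/(158 + j23.3), |Γ_s| = 0.391
VSWR = (1 + |Γ_s|)/(1 − |Γ_s|)

VSWR ≈ 2.28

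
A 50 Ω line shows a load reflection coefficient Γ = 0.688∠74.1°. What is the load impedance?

Z_L ≈ 24 + j60.4 Ω

Z_L = Z_0·(1 + Γ)/(1 − Γ) = 50·(1.19 + j0.662)/(0.812 − j0.662)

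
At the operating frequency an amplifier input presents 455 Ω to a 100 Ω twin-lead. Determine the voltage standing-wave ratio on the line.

VSWR ≈ 4.55

Γ = (455 − 100)/(455 + 100) = 0.64
VSWR = (1 + 0.64)/(1 − 0.64)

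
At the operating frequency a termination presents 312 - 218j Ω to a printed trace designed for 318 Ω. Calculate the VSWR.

Γ = (Z_L − Z_0)/(Z_L + Z_0) = (-6 − j218)/(630 − j218)
|Γ| = 218/667 = 0.327
VSWR = (1 + |Γ|)/(1 − |Γ|) = 1.33/0.673

VSWR ≈ 1.97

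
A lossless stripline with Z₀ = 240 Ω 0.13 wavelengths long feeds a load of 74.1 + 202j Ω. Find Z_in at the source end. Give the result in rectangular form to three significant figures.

Z_in ≈ 1330 + j194 Ω

βl = 2π × 0.13 = 46.8°
tan(βl) = tan(46.8°) = 1.06
Z_in = Z_0·(Z_L + jZ_0·tanβl)/(Z_0 + jZ_L·tanβl)
     = 240·(74.1 + j458)/(24.9 + j78.9)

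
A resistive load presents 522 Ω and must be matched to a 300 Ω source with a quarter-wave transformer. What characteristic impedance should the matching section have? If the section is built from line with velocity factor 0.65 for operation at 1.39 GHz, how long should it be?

Z_qwt ≈ 396 Ω; length ≈ 3.51 cm

Z_qwt = √(Z_0·R_L) = √(300 × 522) = √156600
λ = 0.65·c/f = 0.14 m, so l = λ/4 = 0.0351 m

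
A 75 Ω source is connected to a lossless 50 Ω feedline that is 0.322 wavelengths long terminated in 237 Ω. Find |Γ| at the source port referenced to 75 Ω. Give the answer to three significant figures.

βl = 2π × 0.322 = 116°
tan(βl) = -2.06
Z_in = Z_0·(Z_L + jZ_0·tanβl)/(Z_0 + jZ_L·tanβl) = 12.9 + j23 Ω
Γ_s = (Z_in − Z_s)/(Z_in + Z_s) = (-62.1 + j23)/(87.9 + j23), |Γ_s| = 0.729

|Γ| ≈ 0.729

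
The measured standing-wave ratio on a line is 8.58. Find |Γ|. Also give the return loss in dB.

|Γ| ≈ 0.791; return loss ≈ 2.03 dB

|Γ| = (S − 1)/(S + 1) = (8.58 − 1)/(8.58 + 1) = 7.58/9.58
RL = −20·log₁₀|Γ| = −20·log₁₀(0.791)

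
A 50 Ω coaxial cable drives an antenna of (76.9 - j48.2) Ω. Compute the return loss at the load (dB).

Γ = (26.9 − j48.2)/(126.9 − j48.2), |Γ| = 0.407
RL = −20·log₁₀|Γ| = −20·log₁₀(0.407)

RL ≈ 7.82 dB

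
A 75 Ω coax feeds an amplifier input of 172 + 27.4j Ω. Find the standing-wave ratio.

VSWR ≈ 2.36

Γ = (Z_L − Z_0)/(Z_L + Z_0) = (97 + j27.4)/(247 + j27.4)
|Γ| = 101/249 = 0.406
VSWR = (1 + |Γ|)/(1 − |Γ|) = 1.41/0.594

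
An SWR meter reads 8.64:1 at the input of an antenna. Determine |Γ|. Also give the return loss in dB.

|Γ| = (S − 1)/(S + 1) = (8.64 − 1)/(8.64 + 1) = 7.64/9.64
RL = −20·log₁₀|Γ| = −20·log₁₀(0.793)

|Γ| ≈ 0.793; return loss ≈ 2.02 dB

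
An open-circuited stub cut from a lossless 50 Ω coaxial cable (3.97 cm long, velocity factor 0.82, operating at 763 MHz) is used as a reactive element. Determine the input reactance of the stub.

λ = v/f = 0.82·c / 763 MHz = 0.322 m
βl = 2π·l/λ = 2π × 0.123 = 44.3°
tan(βl) = 0.977
For an open-circuited stub, Z_in = −jZ_0·cot(βl) = −jZ_0/tan(βl)

X_in ≈ -51.2 Ω (capacitive)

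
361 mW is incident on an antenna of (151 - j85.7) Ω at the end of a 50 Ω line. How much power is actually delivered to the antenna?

P_delivered ≈ 228 mW

|Γ| = |(101 − j85.7)/(201 − j85.7)| = 0.606
|Γ|² = 0.367
P_refl = |Γ|²·P_inc = 133 mW, P_del = (1 − |Γ|²)·P_inc = 228 mW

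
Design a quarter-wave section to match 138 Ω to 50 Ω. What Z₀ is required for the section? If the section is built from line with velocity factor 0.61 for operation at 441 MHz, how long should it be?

Z_qwt = √(Z_0·R_L) = √(50 × 138) = √6900
λ = 0.61·c/f = 0.415 m, so l = λ/4 = 0.104 m

Z_qwt ≈ 83.1 Ω; length ≈ 10.4 cm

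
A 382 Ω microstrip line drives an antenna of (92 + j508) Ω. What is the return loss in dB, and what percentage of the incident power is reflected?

RL ≈ 1.49 dB; 70.9% of incident power reflected

Γ = (-290 + j508)/(474 + j508), |Γ| = 0.842
RL = −20·log₁₀(0.842) = 1.49 dB
P_refl/P_inc = |Γ|² = 0.709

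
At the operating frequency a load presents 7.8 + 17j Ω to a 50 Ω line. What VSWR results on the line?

VSWR ≈ 7.17

Γ = (Z_L − Z_0)/(Z_L + Z_0) = (-42.2 + j17)/(57.8 + j17)
|Γ| = 45.5/60.2 = 0.755
VSWR = (1 + |Γ|)/(1 − |Γ|) = 1.76/0.245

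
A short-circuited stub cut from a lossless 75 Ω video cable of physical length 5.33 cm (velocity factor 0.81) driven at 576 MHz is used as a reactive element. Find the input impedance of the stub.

Z_in ≈ +j76.3 Ω

λ = v/f = 0.81·c / 576 MHz = 0.422 m
βl = 2π·l/λ = 2π × 0.126 = 45.5°
tan(βl) = 1.02
For a short-circuited stub, Z_in = jZ_0·tan(βl)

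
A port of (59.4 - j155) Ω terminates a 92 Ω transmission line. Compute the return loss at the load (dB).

RL ≈ 2.72 dB

Γ = (-32.6 − j155)/(151.4 − j155), |Γ| = 0.731
RL = −20·log₁₀|Γ| = −20·log₁₀(0.731)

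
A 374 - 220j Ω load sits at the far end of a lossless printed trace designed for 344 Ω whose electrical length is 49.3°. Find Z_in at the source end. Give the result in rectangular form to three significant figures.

Z_in ≈ 190 − j34.3 Ω

tan(βl) = tan(49.3°) = 1.16
Z_in = Z_0·(Z_L + jZ_0·tanβl)/(Z_0 + jZ_L·tanβl)
     = 344·(374 + j180)/(600 + j435)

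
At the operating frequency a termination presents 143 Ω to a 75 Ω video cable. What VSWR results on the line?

Γ = (143 − 75)/(143 + 75) = 0.312
VSWR = (1 + 0.312)/(1 − 0.312)

VSWR ≈ 1.91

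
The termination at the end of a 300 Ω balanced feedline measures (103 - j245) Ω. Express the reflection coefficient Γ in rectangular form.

Γ = (Z_L − Z_0)/(Z_L + Z_0) = (-197 − j245)/(403 − j245)

Γ ≈ -0.0871 − j0.661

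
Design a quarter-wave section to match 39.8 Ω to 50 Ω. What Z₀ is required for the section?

Z_qwt ≈ 44.6 Ω

Z_qwt = √(Z_0·R_L) = √(50 × 39.8) = √1990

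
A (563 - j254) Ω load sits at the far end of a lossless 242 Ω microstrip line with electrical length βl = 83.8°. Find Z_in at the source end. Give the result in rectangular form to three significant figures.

Z_in ≈ 84.3 + j15.7 Ω

tan(βl) = tan(83.8°) = 9.21
Z_in = Z_0·(Z_L + jZ_0·tanβl)/(Z_0 + jZ_L·tanβl)
     = 242·(563 + j1970)/(2580 + j5180)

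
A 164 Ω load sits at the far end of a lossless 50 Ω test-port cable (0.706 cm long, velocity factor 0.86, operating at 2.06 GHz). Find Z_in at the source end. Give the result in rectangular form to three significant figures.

Z_in ≈ 75.4 − j73 Ω

λ = v/f = 0.86·c / 2.06 GHz = 0.125 m
βl = 2π·l/λ = 2π × 0.0564 = 20.3°
tan(βl) = tan(20.3°) = 0.37
Z_in = Z_0·(Z_L + jZ_0·tanβl)/(Z_0 + jZ_L·tanβl)
     = 50·(164 + j18.5)/(50 + j60.6)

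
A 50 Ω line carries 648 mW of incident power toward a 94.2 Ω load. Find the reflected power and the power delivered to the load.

P_reflected ≈ 60.9 mW; P_delivered ≈ 587 mW

Γ = (94.2 − 50)/(94.2 + 50) = 0.307
|Γ|² = 0.094
P_refl = |Γ|²·P_inc = 60.9 mW, P_del = (1 − |Γ|²)·P_inc = 587 mW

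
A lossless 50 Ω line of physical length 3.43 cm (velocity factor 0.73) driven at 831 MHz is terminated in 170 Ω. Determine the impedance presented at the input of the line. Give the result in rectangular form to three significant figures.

Z_in ≈ 25.7 − j39.8 Ω

λ = v/f = 0.73·c / 831 MHz = 0.264 m
βl = 2π·l/λ = 2π × 0.13 = 46.9°
tan(βl) = tan(46.9°) = 1.07
Z_in = Z_0·(Z_L + jZ_0·tanβl)/(Z_0 + jZ_L·tanβl)
     = 50·(170 + j53.3)/(50 + j181)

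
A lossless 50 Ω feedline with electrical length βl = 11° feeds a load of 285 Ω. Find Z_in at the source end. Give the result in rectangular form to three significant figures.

Z_in ≈ 133 − j137 Ω

tan(βl) = tan(11°) = 0.194
Z_in = Z_0·(Z_L + jZ_0·tanβl)/(Z_0 + jZ_L·tanβl)
     = 50·(285 + j9.72)/(50 + j55.4)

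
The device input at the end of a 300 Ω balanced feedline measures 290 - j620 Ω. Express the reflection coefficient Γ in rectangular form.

Γ ≈ 0.517 − j0.508

Γ = (Z_L − Z_0)/(Z_L + Z_0) = (-10 − j620)/(590 − j620)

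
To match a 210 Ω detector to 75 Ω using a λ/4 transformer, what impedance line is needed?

Z_qwt ≈ 125 Ω

Z_qwt = √(Z_0·R_L) = √(75 × 210) = √15750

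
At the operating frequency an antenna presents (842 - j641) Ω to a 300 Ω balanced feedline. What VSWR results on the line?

Γ = (Z_L − Z_0)/(Z_L + Z_0) = (542 − j641)/(1142 − j641)
|Γ| = 839/1310 = 0.641
VSWR = (1 + |Γ|)/(1 − |Γ|) = 1.64/0.359

VSWR ≈ 4.57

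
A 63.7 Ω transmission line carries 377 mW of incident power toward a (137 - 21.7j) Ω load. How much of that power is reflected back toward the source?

P_reflected ≈ 54.1 mW

|Γ| = |(73.3 − j21.7)/(200.7 − j21.7)| = 0.379
|Γ|² = 0.143
P_refl = |Γ|²·P_inc = 54.1 mW, P_del = (1 − |Γ|²)·P_inc = 323 mW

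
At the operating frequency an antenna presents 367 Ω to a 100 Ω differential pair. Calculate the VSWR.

For a purely resistive load, VSWR = R_L/Z_0 or Z_0/R_L (whichever > 1) = 367/100

VSWR ≈ 3.67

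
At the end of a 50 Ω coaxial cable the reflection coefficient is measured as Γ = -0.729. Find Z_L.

Z_L = Z_0·(1 + Γ)/(1 − Γ) = 50·(0.271)/(1.73)

Z_L ≈ 7.84 Ω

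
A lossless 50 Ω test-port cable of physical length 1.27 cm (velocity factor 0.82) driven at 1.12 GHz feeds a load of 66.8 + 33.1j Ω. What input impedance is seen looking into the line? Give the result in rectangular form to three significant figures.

λ = v/f = 0.82·c / 1.12 GHz = 0.22 m
βl = 2π·l/λ = 2π × 0.0578 = 20.8°
tan(βl) = tan(20.8°) = 0.38
Z_in = Z_0·(Z_L + jZ_0·tanβl)/(Z_0 + jZ_L·tanβl)
     = 50·(66.8 + j52.1)/(37.4 + j25.4)

Z_in ≈ 93.5 + j6.19 Ω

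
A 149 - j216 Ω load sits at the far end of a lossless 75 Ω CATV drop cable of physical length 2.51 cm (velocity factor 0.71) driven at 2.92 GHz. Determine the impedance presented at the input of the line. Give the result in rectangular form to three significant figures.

Z_in ≈ 24.5 + j77.6 Ω

λ = v/f = 0.71·c / 2.92 GHz = 0.0729 m
βl = 2π·l/λ = 2π × 0.344 = 124°
tan(βl) = tan(124°) = -1.49
Z_in = Z_0·(Z_L + jZ_0·tanβl)/(Z_0 + jZ_L·tanβl)
     = 75·(149 − j328)/(-247 − j222)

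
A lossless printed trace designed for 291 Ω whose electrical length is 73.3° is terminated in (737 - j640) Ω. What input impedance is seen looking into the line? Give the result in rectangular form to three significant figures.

Z_in ≈ 63.5 − j24.7 Ω

tan(βl) = tan(73.3°) = 3.33
Z_in = Z_0·(Z_L + jZ_0·tanβl)/(Z_0 + jZ_L·tanβl)
     = 291·(737 + j330)/(2420 + j2460)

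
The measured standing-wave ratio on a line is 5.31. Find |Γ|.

|Γ| ≈ 0.683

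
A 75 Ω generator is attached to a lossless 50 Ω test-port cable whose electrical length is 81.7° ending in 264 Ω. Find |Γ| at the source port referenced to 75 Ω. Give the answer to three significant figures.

tan(βl) = 6.85
Z_in = Z_0·(Z_L + jZ_0·tanβl)/(Z_0 + jZ_L·tanβl) = 9.66 − j7.03 Ω
Γ_s = (Z_in − Z_s)/(Z_in + Z_s) = (-65.3 − j7.03)/(84.7 − j7.03), |Γ_s| = 0.774

|Γ| ≈ 0.774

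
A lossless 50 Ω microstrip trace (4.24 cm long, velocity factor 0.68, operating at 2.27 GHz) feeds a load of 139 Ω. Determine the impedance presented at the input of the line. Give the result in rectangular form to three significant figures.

Z_in ≈ 115 + j48.3 Ω

λ = v/f = 0.68·c / 2.27 GHz = 0.0899 m
βl = 2π·l/λ = 2π × 0.472 = 170°
tan(βl) = tan(170°) = -0.179
Z_in = Z_0·(Z_L + jZ_0·tanβl)/(Z_0 + jZ_L·tanβl)
     = 50·(139 − j8.95)/(50 − j24.9)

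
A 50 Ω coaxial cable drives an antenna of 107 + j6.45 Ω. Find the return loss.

Γ = (57 + j6.45)/(157 + j6.45), |Γ| = 0.365
RL = −20·log₁₀|Γ| = −20·log₁₀(0.365)

RL ≈ 8.75 dB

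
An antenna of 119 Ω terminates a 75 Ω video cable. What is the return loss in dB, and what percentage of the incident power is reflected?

Γ = (119 − 75)/(119 + 75) = 0.227
RL = −20·log₁₀(0.227) = 12.9 dB
P_refl/P_inc = |Γ|² = 0.0514

RL ≈ 12.9 dB; 5.14% of incident power reflected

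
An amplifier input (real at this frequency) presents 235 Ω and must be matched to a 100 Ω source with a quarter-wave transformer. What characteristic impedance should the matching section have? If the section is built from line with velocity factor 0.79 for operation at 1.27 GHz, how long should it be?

Z_qwt = √(Z_0·R_L) = √(100 × 235) = √23500
λ = 0.79·c/f = 0.187 m, so l = λ/4 = 0.0467 m

Z_qwt ≈ 153 Ω; length ≈ 4.67 cm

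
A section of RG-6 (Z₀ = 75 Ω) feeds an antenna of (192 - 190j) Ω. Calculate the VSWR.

VSWR ≈ 5.27

Γ = (Z_L − Z_0)/(Z_L + Z_0) = (117 − j190)/(267 − j190)
|Γ| = 223/328 = 0.681
VSWR = (1 + |Γ|)/(1 − |Γ|) = 1.68/0.319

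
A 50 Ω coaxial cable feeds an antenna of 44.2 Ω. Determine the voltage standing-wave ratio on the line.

VSWR ≈ 1.13

Γ = (44.2 − 50)/(44.2 + 50) = -0.0616
VSWR = (1 + 0.0616)/(1 − 0.0616)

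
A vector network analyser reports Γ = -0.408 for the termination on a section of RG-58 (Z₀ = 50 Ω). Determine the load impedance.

Z_L = Z_0·(1 + Γ)/(1 − Γ) = 50·(0.592)/(1.41)

Z_L ≈ 21 Ω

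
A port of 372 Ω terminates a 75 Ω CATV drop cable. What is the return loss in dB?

Γ = (372 − 75)/(372 + 75) = 0.664
RL = −20·log₁₀|Γ| = −20·log₁₀(0.664)

RL ≈ 3.55 dB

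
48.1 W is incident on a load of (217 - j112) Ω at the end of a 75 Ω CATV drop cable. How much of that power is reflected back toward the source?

P_reflected ≈ 16.1 W

|Γ| = |(142 − j112)/(292 − j112)| = 0.578
|Γ|² = 0.334
P_refl = |Γ|²·P_inc = 16.1 W, P_del = (1 − |Γ|²)·P_inc = 32 W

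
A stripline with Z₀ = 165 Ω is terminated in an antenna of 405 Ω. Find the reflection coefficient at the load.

Γ = (Z_L − Z_0)/(Z_L + Z_0) = (405 − 165)/(405 + 165) = 240/570

Γ = 0.421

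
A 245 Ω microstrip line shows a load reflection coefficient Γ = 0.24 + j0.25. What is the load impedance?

Z_L = Z_0·(1 + Γ)/(1 − Γ) = 245·(1.24 + j0.25)/(0.76 − j0.25)

Z_L ≈ 337 + j191 Ω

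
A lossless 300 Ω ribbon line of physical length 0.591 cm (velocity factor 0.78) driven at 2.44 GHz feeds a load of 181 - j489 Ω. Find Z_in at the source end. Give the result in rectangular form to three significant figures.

Z_in ≈ 74.5 − j231 Ω

λ = v/f = 0.78·c / 2.44 GHz = 0.0959 m
βl = 2π·l/λ = 2π × 0.0616 = 22.2°
tan(βl) = tan(22.2°) = 0.408
Z_in = Z_0·(Z_L + jZ_0·tanβl)/(Z_0 + jZ_L·tanβl)
     = 300·(181 − j367)/(499 + j73.8)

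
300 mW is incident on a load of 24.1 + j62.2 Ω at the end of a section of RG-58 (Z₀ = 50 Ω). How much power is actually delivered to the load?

P_delivered ≈ 154 mW

|Γ| = |(-25.9 + j62.2)/(74.1 + j62.2)| = 0.696
|Γ|² = 0.485
P_refl = |Γ|²·P_inc = 146 mW, P_del = (1 − |Γ|²)·P_inc = 154 mW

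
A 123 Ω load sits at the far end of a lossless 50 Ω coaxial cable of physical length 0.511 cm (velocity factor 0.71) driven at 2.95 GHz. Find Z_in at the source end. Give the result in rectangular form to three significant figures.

Z_in ≈ 63.6 − j50.7 Ω

λ = v/f = 0.71·c / 2.95 GHz = 0.0722 m
βl = 2π·l/λ = 2π × 0.0708 = 25.5°
tan(βl) = tan(25.5°) = 0.477
Z_in = Z_0·(Z_L + jZ_0·tanβl)/(Z_0 + jZ_L·tanβl)
     = 50·(123 + j23.8)/(50 + j58.6)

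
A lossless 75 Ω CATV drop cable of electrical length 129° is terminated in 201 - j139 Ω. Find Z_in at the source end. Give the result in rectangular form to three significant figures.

Z_in ≈ 40.2 + j76.4 Ω

tan(βl) = tan(129°) = -1.23
Z_in = Z_0·(Z_L + jZ_0·tanβl)/(Z_0 + jZ_L·tanβl)
     = 75·(201 − j232)/(-96.7 − j248)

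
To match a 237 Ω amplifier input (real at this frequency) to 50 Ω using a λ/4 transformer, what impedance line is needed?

Z_qwt = √(Z_0·R_L) = √(50 × 237) = √11850

Z_qwt ≈ 109 Ω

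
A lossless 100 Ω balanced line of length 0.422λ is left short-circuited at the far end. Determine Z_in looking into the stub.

Z_in ≈ −j53.4 Ω

βl = 2π × 0.422 = 152°
tan(βl) = -0.534
For a short-circuited stub, Z_in = jZ_0·tan(βl)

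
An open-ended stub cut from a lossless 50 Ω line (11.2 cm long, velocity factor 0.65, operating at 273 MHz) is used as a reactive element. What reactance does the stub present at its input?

λ = v/f = 0.65·c / 273 MHz = 0.714 m
βl = 2π·l/λ = 2π × 0.157 = 56.4°
tan(βl) = 1.51
For an open-ended stub, Z_in = −jZ_0·cot(βl) = −jZ_0/tan(βl)

X_in ≈ -33.2 Ω (capacitive)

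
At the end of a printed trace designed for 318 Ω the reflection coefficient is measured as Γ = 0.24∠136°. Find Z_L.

Z_L ≈ 214 + j75.6 Ω

Z_L = Z_0·(1 + Γ)/(1 − Γ) = 318·(0.827 + j0.167)/(1.17 − j0.167)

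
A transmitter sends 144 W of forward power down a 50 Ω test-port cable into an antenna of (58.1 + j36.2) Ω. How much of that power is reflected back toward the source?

P_reflected ≈ 15.2 W

|Γ| = |(8.1 + j36.2)/(108.1 + j36.2)| = 0.325
|Γ|² = 0.106
P_refl = |Γ|²·P_inc = 15.2 W, P_del = (1 − |Γ|²)·P_inc = 129 W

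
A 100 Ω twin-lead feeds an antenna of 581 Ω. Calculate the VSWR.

VSWR ≈ 5.81

For a purely resistive load, VSWR = R_L/Z_0 or Z_0/R_L (whichever > 1) = 581/100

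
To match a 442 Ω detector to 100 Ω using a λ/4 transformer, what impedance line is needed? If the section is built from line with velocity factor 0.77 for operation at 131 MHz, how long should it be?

Z_qwt ≈ 210 Ω; length ≈ 44.1 cm

Z_qwt = √(Z_0·R_L) = √(100 × 442) = √44200
λ = 0.77·c/f = 1.76 m, so l = λ/4 = 0.441 m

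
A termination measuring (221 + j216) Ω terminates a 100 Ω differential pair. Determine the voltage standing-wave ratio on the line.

Γ = (Z_L − Z_0)/(Z_L + Z_0) = (121 + j216)/(321 + j216)
|Γ| = 248/387 = 0.64
VSWR = (1 + |Γ|)/(1 − |Γ|) = 1.64/0.36

VSWR ≈ 4.55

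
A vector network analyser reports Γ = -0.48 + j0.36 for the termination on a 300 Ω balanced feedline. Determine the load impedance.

Z_L = Z_0·(1 + Γ)/(1 − Γ) = 300·(0.52 + j0.36)/(1.48 − j0.36)

Z_L ≈ 82.8 + j93.1 Ω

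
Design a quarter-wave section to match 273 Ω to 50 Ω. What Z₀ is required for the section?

Z_qwt = √(Z_0·R_L) = √(50 × 273) = √13650

Z_qwt ≈ 117 Ω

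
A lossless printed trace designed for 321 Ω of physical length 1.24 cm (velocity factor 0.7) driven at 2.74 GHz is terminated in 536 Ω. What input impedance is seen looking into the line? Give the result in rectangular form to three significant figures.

Z_in ≈ 234 − j112 Ω

λ = v/f = 0.7·c / 2.74 GHz = 0.0766 m
βl = 2π·l/λ = 2π × 0.162 = 58.2°
tan(βl) = tan(58.2°) = 1.62
Z_in = Z_0·(Z_L + jZ_0·tanβl)/(Z_0 + jZ_L·tanβl)
     = 321·(536 + j519)/(321 + j866)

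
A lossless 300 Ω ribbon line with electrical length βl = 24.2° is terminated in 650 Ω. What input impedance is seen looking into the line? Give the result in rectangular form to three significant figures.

Z_in ≈ 401 − j256 Ω

tan(βl) = tan(24.2°) = 0.449
Z_in = Z_0·(Z_L + jZ_0·tanβl)/(Z_0 + jZ_L·tanβl)
     = 300·(650 + j135)/(300 + j292)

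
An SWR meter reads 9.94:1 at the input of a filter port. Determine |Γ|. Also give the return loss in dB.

|Γ| ≈ 0.817; return loss ≈ 1.75 dB

|Γ| = (S − 1)/(S + 1) = (9.94 − 1)/(9.94 + 1) = 8.94/10.9
RL = −20·log₁₀|Γ| = −20·log₁₀(0.817)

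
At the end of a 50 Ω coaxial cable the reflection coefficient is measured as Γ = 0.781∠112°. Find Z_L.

Z_L = Z_0·(1 + Γ)/(1 − Γ) = 50·(0.707 + j0.724)/(1.29 − j0.724)

Z_L ≈ 8.88 + j33 Ω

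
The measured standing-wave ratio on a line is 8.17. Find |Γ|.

|Γ| ≈ 0.782

|Γ| = (S − 1)/(S + 1) = (8.17 − 1)/(8.17 + 1) = 7.17/9.17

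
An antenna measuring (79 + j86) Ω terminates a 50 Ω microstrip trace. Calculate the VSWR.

VSWR ≈ 3.82

Γ = (Z_L − Z_0)/(Z_L + Z_0) = (29 + j86)/(129 + j86)
|Γ| = 90.8/155 = 0.585
VSWR = (1 + |Γ|)/(1 − |Γ|) = 1.59/0.415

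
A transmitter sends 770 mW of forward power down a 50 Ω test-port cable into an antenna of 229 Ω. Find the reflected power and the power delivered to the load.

P_reflected ≈ 317 mW; P_delivered ≈ 453 mW

Γ = (229 − 50)/(229 + 50) = 0.642
|Γ|² = 0.412
P_refl = |Γ|²·P_inc = 317 mW, P_del = (1 − |Γ|²)·P_inc = 453 mW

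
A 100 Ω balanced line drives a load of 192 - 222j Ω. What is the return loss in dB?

Γ = (92 − j222)/(292 − j222), |Γ| = 0.655
RL = −20·log₁₀|Γ| = −20·log₁₀(0.655)

RL ≈ 3.67 dB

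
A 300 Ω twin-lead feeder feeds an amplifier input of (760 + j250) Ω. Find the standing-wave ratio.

VSWR ≈ 2.85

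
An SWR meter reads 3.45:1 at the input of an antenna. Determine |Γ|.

|Γ| = (S − 1)/(S + 1) = (3.45 − 1)/(3.45 + 1) = 2.45/4.45

|Γ| ≈ 0.551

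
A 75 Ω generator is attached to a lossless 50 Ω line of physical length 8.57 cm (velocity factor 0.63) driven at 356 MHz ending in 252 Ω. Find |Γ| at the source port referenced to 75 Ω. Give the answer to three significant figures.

|Γ| ≈ 0.73

λ = v/f = 0.63·c / 356 MHz = 0.531 m
βl = 2π·l/λ = 2π × 0.161 = 58.1°
tan(βl) = 1.61
Z_in = Z_0·(Z_L + jZ_0·tanβl)/(Z_0 + jZ_L·tanβl) = 13.6 − j29.4 Ω
Γ_s = (Z_in − Z_s)/(Z_in + Z_s) = (-61.4 − j29.4)/(88.6 − j29.4), |Γ_s| = 0.73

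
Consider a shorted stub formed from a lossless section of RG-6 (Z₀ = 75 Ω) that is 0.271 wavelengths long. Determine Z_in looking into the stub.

Z_in ≈ −j565 Ω

βl = 2π × 0.271 = 97.6°
tan(βl) = -7.53
For a shorted stub, Z_in = jZ_0·tan(βl)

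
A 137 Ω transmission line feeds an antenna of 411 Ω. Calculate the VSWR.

VSWR ≈ 3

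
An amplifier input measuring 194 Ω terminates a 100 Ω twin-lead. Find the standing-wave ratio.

VSWR ≈ 1.94

For a purely resistive load, VSWR = R_L/Z_0 or Z_0/R_L (whichever > 1) = 194/100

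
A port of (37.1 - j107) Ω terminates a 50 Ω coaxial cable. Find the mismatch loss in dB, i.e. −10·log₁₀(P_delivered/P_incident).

Γ = (-12.9 − j107)/(87.1 − j107), |Γ| = 0.781
|Γ|² = 0.61, so P_del/P_inc = 1 − |Γ|² = 0.39
ML = −10·log₁₀(1 − |Γ|²)

mismatch loss ≈ 4.09 dB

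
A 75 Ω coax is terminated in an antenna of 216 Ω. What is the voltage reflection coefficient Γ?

Γ = 0.485

Γ = (Z_L − Z_0)/(Z_L + Z_0) = (216 − 75)/(216 + 75) = 141/291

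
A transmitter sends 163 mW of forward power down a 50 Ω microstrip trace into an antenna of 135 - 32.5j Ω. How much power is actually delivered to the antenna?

|Γ| = |(85 − j32.5)/(185 − j32.5)| = 0.484
|Γ|² = 0.235
P_refl = |Γ|²·P_inc = 38.3 mW, P_del = (1 − |Γ|²)·P_inc = 125 mW

P_delivered ≈ 125 mW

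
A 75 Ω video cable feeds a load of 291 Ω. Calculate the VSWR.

Γ = (291 − 75)/(291 + 75) = 0.59
VSWR = (1 + 0.59)/(1 − 0.59)

VSWR ≈ 3.88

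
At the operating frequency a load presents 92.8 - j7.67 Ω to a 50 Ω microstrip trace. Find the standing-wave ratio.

Γ = (Z_L − Z_0)/(Z_L + Z_0) = (42.8 − j7.67)/(142.8 − j7.67)
|Γ| = 43.5/143 = 0.304
VSWR = (1 + |Γ|)/(1 − |Γ|) = 1.3/0.696

VSWR ≈ 1.87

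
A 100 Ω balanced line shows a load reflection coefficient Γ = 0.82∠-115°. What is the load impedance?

Z_L ≈ 13.8 − j62.8 Ω

Z_L = Z_0·(1 + Γ)/(1 − Γ) = 100·(0.653 − j0.743)/(1.35 + j0.743)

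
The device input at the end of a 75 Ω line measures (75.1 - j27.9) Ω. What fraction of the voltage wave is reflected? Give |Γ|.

Γ = (Z_L − Z_0)/(Z_L + Z_0) = (0.1 − j27.9)/(150.1 − j27.9)
|Γ| = 27.9/153

|Γ| ≈ 0.183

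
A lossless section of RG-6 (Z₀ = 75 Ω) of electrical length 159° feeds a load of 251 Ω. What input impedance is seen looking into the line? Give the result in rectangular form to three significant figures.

Z_in ≈ 109 + j111 Ω

tan(βl) = tan(159°) = -0.384
Z_in = Z_0·(Z_L + jZ_0·tanβl)/(Z_0 + jZ_L·tanβl)
     = 75·(251 − j28.8)/(75 − j96.3)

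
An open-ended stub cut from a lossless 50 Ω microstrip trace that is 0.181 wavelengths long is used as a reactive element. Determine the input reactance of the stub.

X_in ≈ -23.1 Ω (capacitive)

βl = 2π × 0.181 = 65.2°
tan(βl) = 2.16
For an open-ended stub, Z_in = −jZ_0·cot(βl) = −jZ_0/tan(βl)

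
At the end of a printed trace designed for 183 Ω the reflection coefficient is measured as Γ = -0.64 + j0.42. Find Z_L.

Z_L ≈ 26.4 + j53.6 Ω

Z_L = Z_0·(1 + Γ)/(1 − Γ) = 183·(0.36 + j0.42)/(1.64 − j0.42)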